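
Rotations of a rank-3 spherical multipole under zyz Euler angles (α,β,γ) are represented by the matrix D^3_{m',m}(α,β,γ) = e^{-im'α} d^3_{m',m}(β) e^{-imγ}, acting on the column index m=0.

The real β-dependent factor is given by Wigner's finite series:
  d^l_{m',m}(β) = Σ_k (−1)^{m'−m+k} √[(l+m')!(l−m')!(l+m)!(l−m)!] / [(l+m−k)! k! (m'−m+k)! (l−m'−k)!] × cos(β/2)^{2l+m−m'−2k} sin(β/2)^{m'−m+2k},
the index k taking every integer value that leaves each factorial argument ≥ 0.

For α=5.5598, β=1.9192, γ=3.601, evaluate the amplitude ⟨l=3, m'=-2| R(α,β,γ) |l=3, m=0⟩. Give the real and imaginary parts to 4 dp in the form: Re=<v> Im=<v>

Re=-0.0511 Im=0.4098

Split into d^3_{-2,0}(β=1.9192) × two z-phases.
Half-angle: c=0.573848, s=0.818962. N=√(1·120·6·6)=65.726707
k∈{2,3} keeps every argument non-negative
  k=2: (−1)^0·65.7267/(12)·0.5738^4·0.8190^2 = +0.398359
  k=3: (−1)^1·65.7267/(12)·0.5738^2·0.8190^4 = -0.811351
d^3_{-2,0}(1.9192) = +0.398359 -0.811351 = -0.412992
Attach z-rotation phases: D = e^{-i(-2)(5.5598)}·(-0.412992)·e^{-i(0)(3.601)} = -0.051090+0.409820i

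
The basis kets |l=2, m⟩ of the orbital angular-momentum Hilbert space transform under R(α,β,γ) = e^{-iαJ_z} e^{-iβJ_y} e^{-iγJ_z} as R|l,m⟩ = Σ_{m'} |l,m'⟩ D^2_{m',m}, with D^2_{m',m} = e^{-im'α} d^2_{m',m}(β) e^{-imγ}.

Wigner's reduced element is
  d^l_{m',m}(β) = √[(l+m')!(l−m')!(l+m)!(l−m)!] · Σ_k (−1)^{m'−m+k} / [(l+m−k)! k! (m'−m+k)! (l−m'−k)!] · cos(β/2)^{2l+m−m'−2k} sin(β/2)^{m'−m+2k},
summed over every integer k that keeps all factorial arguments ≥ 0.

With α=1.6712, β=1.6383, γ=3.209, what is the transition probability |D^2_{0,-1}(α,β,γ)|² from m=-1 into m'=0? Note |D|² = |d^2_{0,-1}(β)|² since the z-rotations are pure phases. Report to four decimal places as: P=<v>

P=0.0068

Split into d^2_{0,-1}(β=1.6383) × two z-phases.
With c≡cos(β/2)=0.682842 and s≡sin(β/2)=0.730566, N=[2·2·1·6]^{1/2}=4.898979
k∈{0,1} keeps every argument non-negative
  k=0: (−1)^1·4.8990/(2)·0.6828^3·0.7306^1 = -0.569766
  k=1: (−1)^2·4.8990/(2)·0.6828^1·0.7306^3 = +0.652190
d^2_{0,-1}(1.6383) = -0.569766 +0.652190 = +0.082424
|D^2_{0,-1}|² = |d^2_{0,-1}(β)|² = (+0.082424)² = 0.006794 (the z-rotation phases have unit modulus)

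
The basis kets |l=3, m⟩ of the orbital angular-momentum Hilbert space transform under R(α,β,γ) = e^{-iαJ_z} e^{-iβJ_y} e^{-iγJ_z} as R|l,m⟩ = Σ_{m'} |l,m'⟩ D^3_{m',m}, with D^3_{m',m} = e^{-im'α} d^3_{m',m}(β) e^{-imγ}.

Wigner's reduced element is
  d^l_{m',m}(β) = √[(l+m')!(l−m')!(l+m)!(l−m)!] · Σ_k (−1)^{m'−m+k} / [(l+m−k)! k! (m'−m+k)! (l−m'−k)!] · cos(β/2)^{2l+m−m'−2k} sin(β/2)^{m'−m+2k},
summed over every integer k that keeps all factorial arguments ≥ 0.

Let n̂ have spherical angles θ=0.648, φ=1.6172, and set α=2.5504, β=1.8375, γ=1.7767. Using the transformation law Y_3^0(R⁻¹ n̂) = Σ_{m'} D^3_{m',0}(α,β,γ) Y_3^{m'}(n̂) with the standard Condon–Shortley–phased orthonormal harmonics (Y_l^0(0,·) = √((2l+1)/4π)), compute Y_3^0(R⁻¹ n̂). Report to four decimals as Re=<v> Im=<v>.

Need the full column D^3_{m',0} for m'=−3..3 at α=2.5504, β=1.8375, γ=1.7767.
cos(β/2)=0.606814, sin(β/2)=0.794844
d^3_{-3,0}: single k=3 term ⇒ +0.501796;  D = +0.101059+0.491515i
d^3_{-2,0}: k∈[2..3] ⇒ +0.469188 -0.805006 = -0.335818;  D = -0.127180+0.310803i
d^3_{-1,0}: k∈[1..3] ⇒ +0.226543 -1.166069 +0.666891 = -0.272635;  D = +0.226362-0.151953i
d^3_{0,0}: k∈[0..3] ⇒ +0.049927 -0.770955 +1.322760 -0.252168 = +0.349563;  D = +0.349563+0.000000i
d^3_{1,0}: k∈[0..2] ⇒ -0.226543 +1.166069 -0.666891 = +0.272635;  D = -0.226362-0.151953i
d^3_{2,0}: k∈[0..1] ⇒ +0.469188 -0.805006 = -0.335818;  D = -0.127180-0.310803i
d^3_{3,0}: single k=0 term ⇒ -0.501796;  D = -0.101059+0.491515i
Y_3^{m'}(θ=0.648,φ=1.6172) and Σ D·Y over m':
  (+0.1011+0.4915i)·(+0.0127+0.0909i)  (-0.1272+0.3108i)·(-0.2956+0.0275i)  (+0.2264-0.1520i)·(-0.0197-0.4245i)  (+0.3496+0.0000i)·(+0.0531+0.0000i)  (-0.2264-0.1520i)·(+0.0197-0.4245i)  (-0.1272-0.3108i)·(-0.2956-0.0275i)  (-0.1011+0.4915i)·(-0.0127+0.0909i)
Y_3^0(R⁻¹ n̂) = -0.148036-0.000000i

Re=-0.1480 Im=0.0000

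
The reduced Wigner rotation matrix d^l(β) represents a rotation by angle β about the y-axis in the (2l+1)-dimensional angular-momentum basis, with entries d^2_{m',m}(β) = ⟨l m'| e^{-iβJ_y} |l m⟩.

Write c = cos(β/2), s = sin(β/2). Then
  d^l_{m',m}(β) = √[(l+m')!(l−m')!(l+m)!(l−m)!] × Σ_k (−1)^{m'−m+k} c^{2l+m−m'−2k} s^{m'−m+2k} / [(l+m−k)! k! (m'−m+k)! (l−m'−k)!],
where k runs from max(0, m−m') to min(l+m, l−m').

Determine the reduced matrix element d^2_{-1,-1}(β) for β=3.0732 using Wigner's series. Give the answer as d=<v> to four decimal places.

d=-0.0035

d^2_{-1,-1}(β=3.0732) via Wigner's sum:
c=cos(3.0732/2)=0.034190, s=sin(3.0732/2)=0.999415; N=√[1·6·1·6]=6.000000
k: max(0,(-1)−(-1))=0 … min(2+(-1),2−(-1))=1
  k=0: (−1)^0·6.0000/(6)·0.0342^4·0.9994^0 = +0.000001
  k=1: (−1)^1·6.0000/(2)·0.0342^2·0.9994^2 = -0.003503
d^2_{-1,-1}(3.0732) = +0.000001 -0.003503 = -0.003501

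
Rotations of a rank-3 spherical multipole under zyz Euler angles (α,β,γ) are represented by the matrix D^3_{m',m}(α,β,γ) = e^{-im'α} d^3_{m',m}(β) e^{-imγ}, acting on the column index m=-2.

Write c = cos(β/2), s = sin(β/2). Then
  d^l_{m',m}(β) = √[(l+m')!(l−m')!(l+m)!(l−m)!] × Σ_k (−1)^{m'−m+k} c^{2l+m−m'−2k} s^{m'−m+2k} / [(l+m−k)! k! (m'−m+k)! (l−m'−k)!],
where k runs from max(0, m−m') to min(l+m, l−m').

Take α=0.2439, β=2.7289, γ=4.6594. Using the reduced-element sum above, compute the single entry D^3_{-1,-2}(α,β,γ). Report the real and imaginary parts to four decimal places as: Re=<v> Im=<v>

Re=-0.0494 Im=-0.0069

Split into d^3_{-1,-2}(β=2.7289) × two z-phases.
With c≡cos(β/2)=0.204885 and s≡sin(β/2)=0.978786, N=[2·24·1·120]^{1/2}=75.894664
k∈{0,1} keeps every argument non-negative
  k=0: (−1)^1·75.8947/(24)·0.2049^5·0.9788^1 = -0.001117
  k=1: (−1)^2·75.8947/(12)·0.2049^3·0.9788^3 = +0.051006
d^3_{-1,-2}(2.7289) = -0.001117 +0.051006 = +0.049889
Attach z-rotation phases: D = e^{-i(-1)(0.2439)}·(+0.049889)·e^{-i(-2)(4.6594)} = -0.049415-0.006859i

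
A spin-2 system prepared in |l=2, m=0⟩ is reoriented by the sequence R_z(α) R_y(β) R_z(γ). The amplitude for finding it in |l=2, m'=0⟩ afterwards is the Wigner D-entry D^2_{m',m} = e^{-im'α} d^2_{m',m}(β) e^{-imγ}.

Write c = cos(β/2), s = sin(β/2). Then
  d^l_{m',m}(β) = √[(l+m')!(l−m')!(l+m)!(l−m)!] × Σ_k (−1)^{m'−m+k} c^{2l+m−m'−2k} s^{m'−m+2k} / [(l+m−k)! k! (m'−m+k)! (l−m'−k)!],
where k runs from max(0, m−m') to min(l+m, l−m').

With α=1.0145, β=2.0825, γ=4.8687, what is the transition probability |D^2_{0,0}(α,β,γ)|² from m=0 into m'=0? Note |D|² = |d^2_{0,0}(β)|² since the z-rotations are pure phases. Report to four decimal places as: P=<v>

D^2_{0,0}(1.0145,2.0825,4.8687) = e^{-i·0·1.0145}·d^2_{0,0}(2.0825)·e^{-i·0·4.8687}. Compute d first:
c=cos(2.0825/2)=0.505142, s=sin(2.0825/2)=0.863036; N=√[2·2·2·2]=4.000000
k: max(0,(0)−(0))=0 … min(2+(0),2−(0))=2
  k=0: (−1)^0·4.0000/(4)·0.5051^4·0.8630^0 = +0.065111
  k=1: (−1)^1·4.0000/(1)·0.5051^2·0.8630^2 = -0.760230
  k=2: (−1)^2·4.0000/(4)·0.5051^0·0.8630^4 = +0.554774
d^2_{0,0}(2.0825) = +0.065111 -0.760230 +0.554774 = -0.140345
|D^2_{0,0}|² = |d^2_{0,0}(β)|² = (-0.140345)² = 0.019697 (the z-rotation phases have unit modulus)

P=0.0197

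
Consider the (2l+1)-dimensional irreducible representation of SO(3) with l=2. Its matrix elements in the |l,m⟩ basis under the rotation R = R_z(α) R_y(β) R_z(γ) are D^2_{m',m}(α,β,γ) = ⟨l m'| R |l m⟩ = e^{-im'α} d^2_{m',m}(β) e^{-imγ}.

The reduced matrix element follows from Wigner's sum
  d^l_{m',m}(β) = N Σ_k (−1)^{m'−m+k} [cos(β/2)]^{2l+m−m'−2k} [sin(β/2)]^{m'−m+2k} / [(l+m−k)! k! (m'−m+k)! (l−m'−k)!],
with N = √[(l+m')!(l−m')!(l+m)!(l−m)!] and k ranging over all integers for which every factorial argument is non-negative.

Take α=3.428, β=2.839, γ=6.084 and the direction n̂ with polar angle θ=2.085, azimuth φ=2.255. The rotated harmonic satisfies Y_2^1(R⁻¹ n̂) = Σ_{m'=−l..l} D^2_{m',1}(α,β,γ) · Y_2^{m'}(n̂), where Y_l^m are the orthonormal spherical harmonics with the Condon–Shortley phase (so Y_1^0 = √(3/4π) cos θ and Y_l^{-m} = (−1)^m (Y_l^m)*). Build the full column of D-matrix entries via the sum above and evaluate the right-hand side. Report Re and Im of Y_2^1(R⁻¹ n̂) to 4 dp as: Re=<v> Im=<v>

Re=0.0058 Im=0.3618

Need the full column D^2_{m',1} for m'=−2..2 at α=3.428, β=2.839, γ=6.084.
cos(β/2)=0.150720, sin(β/2)=0.988577
d^2_{-2,1}: single k=3 term ⇒ +0.291227;  D = +0.208669+0.203151i
d^2_{-1,1}: k∈[2..3] ⇒ +0.066601 -0.955083 = -0.888482;  D = +0.785772+0.414683i
d^2_{0,1}: k∈[1..2] ⇒ +0.008291 -0.356678 = -0.348388;  D = -0.341499-0.068936i
d^2_{1,1}: k∈[0..1] ⇒ +0.000516 -0.066601 = -0.066085;  D = +0.065834-0.005757i
d^2_{2,1}: single k=0 term ⇒ -0.006769;  D = -0.006302+0.002471i
Y_2^{m'}(θ=2.085,φ=2.255) and Σ D·Y over m':
  (+0.2087+0.2032i)·(-0.0589+0.2869i)  (+0.7858+0.4147i)·(+0.2091+0.2564i)  (-0.3415-0.0689i)·(-0.0865+0.0000i)  (+0.0658-0.0058i)·(-0.2091+0.2564i)  (-0.0063+0.0025i)·(-0.0589-0.2869i)
Y_2^1(R⁻¹ n̂) = +0.005770+0.361770i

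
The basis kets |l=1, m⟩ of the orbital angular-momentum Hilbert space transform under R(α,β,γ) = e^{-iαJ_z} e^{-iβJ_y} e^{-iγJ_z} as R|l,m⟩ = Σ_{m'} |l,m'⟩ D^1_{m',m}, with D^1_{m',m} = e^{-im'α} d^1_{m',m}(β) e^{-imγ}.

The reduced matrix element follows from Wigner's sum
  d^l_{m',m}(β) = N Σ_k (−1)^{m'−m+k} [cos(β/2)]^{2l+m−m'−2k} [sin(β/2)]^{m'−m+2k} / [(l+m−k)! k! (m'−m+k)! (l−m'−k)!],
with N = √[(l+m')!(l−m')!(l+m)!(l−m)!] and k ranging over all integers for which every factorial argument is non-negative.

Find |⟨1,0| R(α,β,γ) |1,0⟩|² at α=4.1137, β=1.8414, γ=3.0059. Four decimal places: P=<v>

D^1_{0,0}(4.1137,1.8414,3.0059) = e^{-i·0·4.1137}·d^1_{0,0}(1.8414)·e^{-i·0·3.0059}. Compute d first:
Half-angle: c=0.605263, s=0.796025. N=√(1·1·1·1)=1.000000
The bounds max(0,m−m')=0 and min(l+m,l−m')=1 give 2 terms
  k=0: (−1)^0·1.0000/(1)·0.6053^2·0.7960^0 = +0.366343
  k=1: (−1)^1·1.0000/(1)·0.6053^0·0.7960^2 = -0.633657
d^1_{0,0}(1.8414) = +0.366343 -0.633657 = -0.267313
|D^1_{0,0}|² = |d^1_{0,0}(β)|² = (-0.267313)² = 0.071456 (the z-rotation phases have unit modulus)

P=0.0715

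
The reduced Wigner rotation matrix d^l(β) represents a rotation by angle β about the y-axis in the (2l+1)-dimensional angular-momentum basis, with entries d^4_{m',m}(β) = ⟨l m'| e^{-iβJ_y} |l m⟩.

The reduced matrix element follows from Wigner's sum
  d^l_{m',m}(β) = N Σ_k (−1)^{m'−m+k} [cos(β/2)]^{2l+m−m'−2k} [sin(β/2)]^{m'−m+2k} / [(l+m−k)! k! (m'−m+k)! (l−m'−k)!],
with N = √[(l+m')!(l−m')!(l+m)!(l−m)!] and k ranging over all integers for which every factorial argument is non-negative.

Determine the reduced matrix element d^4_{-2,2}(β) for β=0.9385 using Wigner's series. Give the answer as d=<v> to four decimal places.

d=0.3171

d^4_{-2,2}(β=0.9385) via Wigner's sum:
Half-angle: c=0.891908, s=0.452217. N=√(2·720·720·2)=1440.000000
The bounds max(0,m−m')=4 and min(l+m,l−m')=6 give 3 terms
  k=4: (−1)^0·1440.0000/(96)·0.8919^4·0.4522^4 = +0.396972
  k=5: (−1)^1·1440.0000/(120)·0.8919^2·0.4522^6 = -0.081640
  k=6: (−1)^2·1440.0000/(1440)·0.8919^0·0.4522^8 = +0.001749
d^4_{-2,2}(0.9385) = +0.396972 -0.081640 +0.001749 = +0.317081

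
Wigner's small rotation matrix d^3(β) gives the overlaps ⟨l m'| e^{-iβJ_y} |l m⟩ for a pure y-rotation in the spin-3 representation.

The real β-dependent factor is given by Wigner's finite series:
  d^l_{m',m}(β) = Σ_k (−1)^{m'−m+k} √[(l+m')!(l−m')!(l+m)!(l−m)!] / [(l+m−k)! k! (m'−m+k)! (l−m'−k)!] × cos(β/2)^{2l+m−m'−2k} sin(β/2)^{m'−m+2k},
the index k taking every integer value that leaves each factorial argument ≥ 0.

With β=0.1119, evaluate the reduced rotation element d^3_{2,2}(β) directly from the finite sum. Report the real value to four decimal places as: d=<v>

d^3_{2,2}(β=0.1119) via Wigner's sum:
With c≡cos(β/2)=0.998435 and s≡sin(β/2)=0.055921, N=[120·1·120·1]^{1/2}=120.000000
k∈{0,1} keeps every argument non-negative
  k=0: (−1)^0·120.0000/(120)·0.9984^6·0.0559^0 = +0.990648
  k=1: (−1)^1·120.0000/(24)·0.9984^4·0.0559^2 = -0.015538
d^3_{2,2}(0.1119) = +0.990648 -0.015538 = +0.975110

d=0.9751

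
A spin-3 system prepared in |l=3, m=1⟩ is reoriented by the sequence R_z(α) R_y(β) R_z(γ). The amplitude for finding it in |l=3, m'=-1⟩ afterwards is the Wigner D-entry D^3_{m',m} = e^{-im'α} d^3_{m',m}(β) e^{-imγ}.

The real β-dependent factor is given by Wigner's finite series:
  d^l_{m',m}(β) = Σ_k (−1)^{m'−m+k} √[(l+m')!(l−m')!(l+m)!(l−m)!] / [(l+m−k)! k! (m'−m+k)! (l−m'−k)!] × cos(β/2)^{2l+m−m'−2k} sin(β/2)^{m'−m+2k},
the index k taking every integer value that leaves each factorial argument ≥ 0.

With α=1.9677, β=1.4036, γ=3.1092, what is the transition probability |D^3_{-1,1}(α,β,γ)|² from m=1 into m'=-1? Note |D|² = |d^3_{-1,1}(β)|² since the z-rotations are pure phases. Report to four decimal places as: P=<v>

P=0.0127

D^3_{-1,1}(1.9677,1.4036,3.1092) = e^{-i·-1·1.9677}·d^3_{-1,1}(1.4036)·e^{-i·1·3.1092}. Compute d first:
c=cos(1.4036/2)=0.763681, s=sin(1.4036/2)=0.645593; N=√[2·24·24·2]=48.000000
k: max(0,(1)−(-1))=2 … min(3+(1),3−(-1))=4
  k=2: (−1)^0·48.0000/(8)·0.7637^4·0.6456^2 = +0.850586
  k=3: (−1)^1·48.0000/(6)·0.7637^2·0.6456^4 = -0.810495
  k=4: (−1)^2·48.0000/(48)·0.7637^0·0.6456^6 = +0.072403
d^3_{-1,1}(1.4036) = +0.850586 -0.810495 +0.072403 = +0.112493
|D^3_{-1,1}|² = |d^3_{-1,1}(β)|² = (+0.112493)² = 0.012655 (the z-rotation phases have unit modulus)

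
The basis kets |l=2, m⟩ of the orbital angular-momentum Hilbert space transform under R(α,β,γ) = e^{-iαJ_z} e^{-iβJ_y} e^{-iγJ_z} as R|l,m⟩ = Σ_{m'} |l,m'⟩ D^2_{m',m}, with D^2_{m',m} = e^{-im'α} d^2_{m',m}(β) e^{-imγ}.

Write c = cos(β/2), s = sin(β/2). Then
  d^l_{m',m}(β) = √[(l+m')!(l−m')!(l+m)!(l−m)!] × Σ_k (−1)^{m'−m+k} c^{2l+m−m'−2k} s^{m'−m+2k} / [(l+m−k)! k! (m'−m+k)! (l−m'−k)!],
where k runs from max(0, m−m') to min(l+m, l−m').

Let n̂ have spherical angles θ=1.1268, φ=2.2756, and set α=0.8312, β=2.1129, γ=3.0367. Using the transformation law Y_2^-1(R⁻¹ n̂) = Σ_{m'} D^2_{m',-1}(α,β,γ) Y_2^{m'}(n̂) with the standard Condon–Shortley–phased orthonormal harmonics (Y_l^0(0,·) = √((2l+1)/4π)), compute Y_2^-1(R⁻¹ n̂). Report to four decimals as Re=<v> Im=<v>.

Need the full column D^2_{m',-1} for m'=−2..2 at α=0.8312, β=2.1129, γ=3.0367.
cos(β/2)=0.491966, sin(β/2)=0.870614
d^2_{-2,-1}: single k=1 term ⇒ +0.207329;  D = -0.002755-0.207311i
d^2_{-1,-1}: k∈[0..1] ⇒ +0.058579 -0.550355 = -0.491776;  D = +0.367668+0.326595i
d^2_{0,-1}: k∈[0..1] ⇒ -0.253926 +0.795222 = +0.541296;  D = -0.538321+0.056674i
d^2_{1,-1}: k∈[0..1] ⇒ +0.550355 -0.574518 = -0.024163;  D = +0.014327-0.019457i
d^2_{2,-1}: single k=0 term ⇒ -0.649296;  D = -0.126765-0.636801i
Y_2^{m'}(θ=1.1268,φ=2.2756) and Σ D·Y over m':
  (-0.0028-0.2073i)·(-0.0506+0.3109i)  (+0.3677+0.3266i)·(-0.1942-0.2283i)  (-0.5383+0.0567i)·(-0.1408+0.0000i)  (+0.0143-0.0195i)·(+0.1942-0.2283i)  (-0.1268-0.6368i)·(-0.0506-0.3109i)
Y_2^-1(R⁻¹ n̂) = -0.049679-0.081136i

Re=-0.0497 Im=-0.0811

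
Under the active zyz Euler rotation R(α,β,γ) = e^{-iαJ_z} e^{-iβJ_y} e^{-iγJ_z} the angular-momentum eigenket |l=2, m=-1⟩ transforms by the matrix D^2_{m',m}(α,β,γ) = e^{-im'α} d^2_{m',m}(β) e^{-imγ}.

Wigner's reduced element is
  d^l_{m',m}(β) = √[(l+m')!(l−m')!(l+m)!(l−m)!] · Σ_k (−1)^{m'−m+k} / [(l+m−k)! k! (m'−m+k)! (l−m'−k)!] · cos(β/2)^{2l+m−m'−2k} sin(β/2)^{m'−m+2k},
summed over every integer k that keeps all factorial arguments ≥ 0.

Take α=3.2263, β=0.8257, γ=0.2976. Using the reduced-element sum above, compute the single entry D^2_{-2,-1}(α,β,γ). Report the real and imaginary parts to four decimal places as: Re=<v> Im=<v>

Re=0.5507 Im=0.2777

First d^2_{-2,-1}(β=0.8257), then the phase factors e^{-i(-2)α} and e^{-i(-1)γ}:
c=cos(0.8257/2)=0.915981, s=sin(0.8257/2)=0.401221; N=√[1·24·1·6]=12.000000
The bounds max(0,m−m')=1 and min(l+m,l−m')=1 give 1 term
  k=1: (−1)^0·12.0000/(6)·0.9160^3·0.4012^1 = +0.616700
d^2_{-2,-1}(0.8257) = +0.616700
D = (+0.985684+0.168605i)·(+0.616700)·(+0.956043+0.293227i) = +0.550661+0.277652i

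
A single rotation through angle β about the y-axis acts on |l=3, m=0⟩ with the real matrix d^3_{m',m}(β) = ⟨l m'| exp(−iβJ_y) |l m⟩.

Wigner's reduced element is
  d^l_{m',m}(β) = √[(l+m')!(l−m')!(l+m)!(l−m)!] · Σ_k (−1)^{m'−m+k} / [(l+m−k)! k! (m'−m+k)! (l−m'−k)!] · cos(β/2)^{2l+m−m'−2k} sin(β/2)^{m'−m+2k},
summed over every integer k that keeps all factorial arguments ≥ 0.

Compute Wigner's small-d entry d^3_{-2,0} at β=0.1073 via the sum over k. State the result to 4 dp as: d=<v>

d^3_{-2,0}(β=0.1073) via Wigner's sum:
With c≡cos(β/2)=0.998561 and s≡sin(β/2)=0.053624, N=[1·120·6·6]^{1/2}=65.726707
Admissible k: 2..3 (factorial args all ≥0)
  k=2: (−1)^0·65.7267/(12)·0.9986^4·0.0536^2 = +0.015660
  k=3: (−1)^1·65.7267/(12)·0.9986^2·0.0536^4 = -0.000045
d^3_{-2,0}(0.1073) = +0.015660 -0.000045 = +0.015614

d=0.0156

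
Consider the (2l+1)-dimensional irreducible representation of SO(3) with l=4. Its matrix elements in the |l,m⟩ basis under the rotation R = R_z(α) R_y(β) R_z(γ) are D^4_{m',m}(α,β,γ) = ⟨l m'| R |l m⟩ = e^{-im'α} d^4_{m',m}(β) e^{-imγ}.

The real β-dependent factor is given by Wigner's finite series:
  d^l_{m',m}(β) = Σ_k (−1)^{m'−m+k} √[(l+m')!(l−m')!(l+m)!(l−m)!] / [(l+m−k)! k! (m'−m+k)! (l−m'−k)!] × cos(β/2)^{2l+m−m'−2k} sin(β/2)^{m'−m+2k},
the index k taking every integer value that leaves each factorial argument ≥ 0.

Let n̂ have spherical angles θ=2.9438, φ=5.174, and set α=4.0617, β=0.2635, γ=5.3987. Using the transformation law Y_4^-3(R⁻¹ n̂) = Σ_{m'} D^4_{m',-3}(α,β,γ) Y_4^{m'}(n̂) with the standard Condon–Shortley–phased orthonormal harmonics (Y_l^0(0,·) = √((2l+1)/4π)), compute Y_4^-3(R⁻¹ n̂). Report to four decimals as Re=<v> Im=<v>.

Need the full column D^4_{m',-3} for m'=−4..4 at α=4.0617, β=0.2635, γ=5.3987.
cos(β/2)=0.991334, sin(β/2)=0.131369
d^4_{-4,-3}: single k=1 term ⇒ +0.349604;  D = +0.180889+0.299169i
d^4_{-3,-3}: k∈[0..1] ⇒ +0.932735 -0.114658 = +0.818077;  D = -0.813410-0.087258i
d^4_{-2,-3}: k∈[0..1] ⇒ -0.462483 +0.024365 = -0.438118;  D = -0.301052+0.318301i
d^4_{-1,-3}: k∈[0..1] ⇒ +0.130010 -0.003805 = +0.126205;  D = +0.020425+0.124541i
d^4_{0,-3}: k∈[0..1] ⇒ -0.025683 +0.000451 = -0.025232;  D = +0.022285+0.011833i
d^4_{1,-3}: k∈[0..1] ⇒ +0.003805 -0.000040 = +0.003765;  D = +0.003419-0.001576i
d^4_{2,-3}: k∈[0..1] ⇒ -0.000428 +0.000003 = -0.000425;  D = +0.000092-0.000415i
d^4_{3,-3}: k∈[0..1] ⇒ +0.000035 -0.000000 = +0.000035;  D = -0.000023-0.000027i
d^4_{4,-3}: single k=0 term ⇒ -0.000002;  D = -0.000002+0.000000i
Y_4^{m'}(θ=2.9438,φ=5.174) and Σ D·Y over m':
  (+0.1809+0.2992i)·(-0.0002-0.0006i)  (-0.8134-0.0873i)·(+0.0092+0.0017i)  (-0.3011+0.3183i)·(-0.0446+0.0590i)  (+0.0204+0.1245i)·(-0.1514-0.3044i)  (+0.0223+0.0118i)·(+0.6884+0.0000i)  (+0.0034-0.0016i)·(+0.1514-0.3044i)  (+0.0001-0.0004i)·(-0.0446-0.0590i)  (-0.0000-0.0000i)·(-0.0092+0.0017i)  (-0.0000+0.0000i)·(-0.0002+0.0006i)
Y_4^-3(R⁻¹ n̂) = +0.037683-0.052545i

Re=0.0377 Im=-0.0525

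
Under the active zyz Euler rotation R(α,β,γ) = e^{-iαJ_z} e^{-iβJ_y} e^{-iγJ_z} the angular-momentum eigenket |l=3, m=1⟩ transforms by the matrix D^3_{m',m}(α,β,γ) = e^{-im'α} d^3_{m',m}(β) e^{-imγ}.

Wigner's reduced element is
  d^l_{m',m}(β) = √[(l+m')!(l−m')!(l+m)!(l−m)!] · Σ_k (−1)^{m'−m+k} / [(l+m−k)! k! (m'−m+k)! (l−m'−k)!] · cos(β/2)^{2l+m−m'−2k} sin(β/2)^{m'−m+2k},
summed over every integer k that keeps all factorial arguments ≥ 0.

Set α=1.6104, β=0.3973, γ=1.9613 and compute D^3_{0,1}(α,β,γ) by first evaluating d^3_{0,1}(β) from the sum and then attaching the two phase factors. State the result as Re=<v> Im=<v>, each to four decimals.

Re=-0.2074 Im=-0.5038

Split into d^3_{0,1}(β=0.3973) × two z-phases.
c=cos(0.3973/2)=0.980334, s=sin(0.3973/2)=0.197346; N=√[6·6·24·2]=41.569219
k: max(0,(1)−(0))=1 … min(3+(1),3−(0))=3
  k=1: (−1)^0·41.5692/(12)·0.9803^5·0.1973^1 = +0.618998
  k=2: (−1)^1·41.5692/(4)·0.9803^3·0.1973^3 = -0.075252
  k=3: (−1)^2·41.5692/(12)·0.9803^1·0.1973^5 = +0.001016
d^3_{0,1}(0.3973) = +0.618998 -0.075252 +0.001016 = +0.544762
D = (+1.000000+0.000000i)·(+0.544762)·(-0.380654-0.924717i) = -0.207366-0.503751i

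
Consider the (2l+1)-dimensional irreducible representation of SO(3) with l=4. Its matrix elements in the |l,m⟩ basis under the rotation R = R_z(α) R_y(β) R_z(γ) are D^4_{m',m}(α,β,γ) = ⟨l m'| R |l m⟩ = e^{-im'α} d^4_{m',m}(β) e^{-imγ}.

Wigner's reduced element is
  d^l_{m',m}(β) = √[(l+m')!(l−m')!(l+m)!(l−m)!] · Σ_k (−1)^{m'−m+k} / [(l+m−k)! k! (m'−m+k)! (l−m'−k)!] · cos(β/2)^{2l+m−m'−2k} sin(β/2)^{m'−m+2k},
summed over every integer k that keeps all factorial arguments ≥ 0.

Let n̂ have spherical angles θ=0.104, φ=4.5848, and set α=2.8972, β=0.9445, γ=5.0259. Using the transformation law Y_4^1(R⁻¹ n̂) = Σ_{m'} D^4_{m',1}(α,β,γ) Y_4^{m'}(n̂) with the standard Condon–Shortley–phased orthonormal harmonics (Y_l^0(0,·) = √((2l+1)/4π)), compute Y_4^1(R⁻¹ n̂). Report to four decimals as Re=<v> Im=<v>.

Need the full column D^4_{m',1} for m'=−4..4 at α=2.8972, β=0.9445, γ=5.0259.
cos(β/2)=0.890547, sin(β/2)=0.454891
d^4_{-4,1}: single k=5 term ⇒ +0.102944;  D = +0.098943+0.028421i
d^4_{-3,1}: k∈[4..5] ⇒ +0.356268 -0.055774 = +0.300494;  D = -0.260159-0.150379i
d^4_{-2,1}: k∈[3..5] ⇒ +0.745627 -0.291820 +0.015228 = +0.469036;  D = +0.337215+0.326007i
d^4_{-1,1}: k∈[2..5] ⇒ +1.032182 -0.807939 +0.105402 -0.001833 = +0.327811;  D = -0.173546-0.278104i
d^4_{0,1}: k∈[1..4] ⇒ +0.903692 -1.414728 +0.369126 -0.016052 = -0.157962;  D = -0.048716-0.150263i
d^4_{1,1}: k∈[0..3] ⇒ +0.395599 -1.548273 +0.807939 -0.070268 = -0.415003;  D = +0.028661+0.414012i
d^4_{2,1}: k∈[0..2] ⇒ -0.857318 +1.118441 -0.194546 = +0.066577;  D = -0.011610+0.065557i
d^4_{3,1}: k∈[0..1] ⇒ +0.819269 -0.356268 = +0.463001;  D = +0.188653-0.422824i
d^4_{4,1}: single k=0 term ⇒ -0.394549;  D = +0.243168-0.310706i
Y_4^{m'}(θ=0.104,φ=4.5848) and Σ D·Y over m':
  (+0.0989+0.0284i)·(+0.0000+0.0000i)  (-0.2602-0.1504i)·(+0.0005-0.0013i)  (+0.3372+0.3260i)·(-0.0207-0.0054i)  (-0.1735-0.2781i)·(-0.0244+0.1901i)  (-0.0487-0.1503i)·(+0.8011+0.0000i)  (+0.0287+0.4140i)·(+0.0244+0.1901i)  (-0.0116+0.0656i)·(-0.0207+0.0054i)  (+0.1887-0.4228i)·(-0.0005-0.0013i)  (+0.2432-0.3107i)·(+0.0000-0.0000i)
Y_4^1(R⁻¹ n̂) = -0.066229-0.140799i

Re=-0.0662 Im=-0.1408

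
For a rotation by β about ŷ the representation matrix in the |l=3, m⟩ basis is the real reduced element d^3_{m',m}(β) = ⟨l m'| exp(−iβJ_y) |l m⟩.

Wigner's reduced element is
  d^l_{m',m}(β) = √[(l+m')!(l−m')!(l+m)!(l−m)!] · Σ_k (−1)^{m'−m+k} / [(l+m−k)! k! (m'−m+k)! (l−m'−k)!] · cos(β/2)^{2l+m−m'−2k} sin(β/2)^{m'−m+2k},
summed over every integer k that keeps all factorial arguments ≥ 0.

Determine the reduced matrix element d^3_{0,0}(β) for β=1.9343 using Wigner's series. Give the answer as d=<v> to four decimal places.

d=0.4210

d^3_{0,0}(β=1.9343) via Wigner's sum:
Half-angle: c=0.567648, s=0.823271. N=√(6·6·6·6)=36.000000
The bounds max(0,m−m')=0 and min(l+m,l−m')=3 give 4 terms
  k=0: (−1)^0·36.0000/(36)·0.5676^6·0.8233^0 = +0.033456
  k=1: (−1)^1·36.0000/(4)·0.5676^4·0.8233^2 = -0.633352
  k=2: (−1)^2·36.0000/(4)·0.5676^2·0.8233^4 = +1.332210
  k=3: (−1)^3·36.0000/(36)·0.5676^0·0.8233^6 = -0.311356
d^3_{0,0}(1.9343) = +0.033456 -0.633352 +1.332210 -0.311356 = +0.420958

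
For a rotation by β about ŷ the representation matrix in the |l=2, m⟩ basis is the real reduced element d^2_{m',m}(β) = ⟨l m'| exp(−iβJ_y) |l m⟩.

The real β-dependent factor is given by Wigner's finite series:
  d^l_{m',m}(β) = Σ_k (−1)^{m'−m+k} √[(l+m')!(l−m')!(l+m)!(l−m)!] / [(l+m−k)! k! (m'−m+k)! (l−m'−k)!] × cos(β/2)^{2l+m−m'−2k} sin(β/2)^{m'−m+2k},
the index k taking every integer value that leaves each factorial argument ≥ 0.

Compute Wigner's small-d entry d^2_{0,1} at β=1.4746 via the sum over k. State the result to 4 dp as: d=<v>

d^2_{0,1}(β=1.4746) via Wigner's sum:
With c≡cos(β/2)=0.740286 and s≡sin(β/2)=0.672292, N=[2·2·6·1]^{1/2}=4.898979
Admissible k: 1..2 (factorial args all ≥0)
  k=1: (−1)^0·4.8990/(2)·0.7403^3·0.6723^1 = +0.668086
  k=2: (−1)^1·4.8990/(2)·0.7403^1·0.6723^3 = -0.550996
d^2_{0,1}(1.4746) = +0.668086 -0.550996 = +0.117090

d=0.1171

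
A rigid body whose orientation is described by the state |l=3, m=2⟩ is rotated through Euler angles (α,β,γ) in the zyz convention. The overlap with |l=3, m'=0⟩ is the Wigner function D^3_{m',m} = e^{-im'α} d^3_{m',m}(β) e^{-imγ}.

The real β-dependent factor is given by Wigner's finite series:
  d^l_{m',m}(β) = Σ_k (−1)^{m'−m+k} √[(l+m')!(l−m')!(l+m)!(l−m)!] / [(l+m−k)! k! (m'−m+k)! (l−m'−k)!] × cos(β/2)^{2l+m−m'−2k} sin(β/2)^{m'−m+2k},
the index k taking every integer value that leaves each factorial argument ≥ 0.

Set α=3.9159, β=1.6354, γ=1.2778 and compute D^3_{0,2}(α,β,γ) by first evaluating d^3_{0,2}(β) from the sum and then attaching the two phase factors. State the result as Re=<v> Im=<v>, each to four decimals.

D^3_{0,2}(3.9159,1.6354,1.2778) = e^{-i·0·3.9159}·d^3_{0,2}(1.6354)·e^{-i·2·1.2778}. Compute d first:
Half-angle: c=0.683901, s=0.729575. N=√(6·6·120·1)=65.726707
k∈{2,3} keeps every argument non-negative
  k=2: (−1)^0·65.7267/(12)·0.6839^4·0.7296^2 = +0.637784
  k=3: (−1)^1·65.7267/(12)·0.6839^2·0.7296^4 = -0.725816
d^3_{0,2}(1.6354) = +0.637784 -0.725816 = -0.088032
Phases: e^{-i·(0)·3.9159}=+1.000000+0.000000i, e^{-i·(2)·1.2778}=-0.833164-0.553027i ⇒ D=+0.073345+0.048684i

Re=0.0733 Im=0.0487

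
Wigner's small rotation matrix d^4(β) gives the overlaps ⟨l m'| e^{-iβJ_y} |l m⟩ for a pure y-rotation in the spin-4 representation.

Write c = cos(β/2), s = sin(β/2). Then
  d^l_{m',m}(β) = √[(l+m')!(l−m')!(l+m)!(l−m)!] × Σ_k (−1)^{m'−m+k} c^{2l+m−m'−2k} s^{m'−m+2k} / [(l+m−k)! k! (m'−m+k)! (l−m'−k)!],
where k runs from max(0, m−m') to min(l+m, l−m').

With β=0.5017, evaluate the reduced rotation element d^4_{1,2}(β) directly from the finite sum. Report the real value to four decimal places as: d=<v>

d^4_{1,2}(β=0.5017) via Wigner's sum:
With c≡cos(β/2)=0.968702 and s≡sin(β/2)=0.248227, N=[120·6·720·2]^{1/2}=1018.233765
k: max(0,(2)−(1))=1 … min(4+(2),4−(1))=3
  k=1: (−1)^0·1018.2338/(240)·0.9687^7·0.2482^1 = +0.842979
  k=2: (−1)^1·1018.2338/(48)·0.9687^5·0.2482^3 = -0.276762
  k=3: (−1)^2·1018.2338/(72)·0.9687^3·0.2482^5 = +0.012115
d^4_{1,2}(0.5017) = +0.842979 -0.276762 +0.012115 = +0.578332

d=0.5783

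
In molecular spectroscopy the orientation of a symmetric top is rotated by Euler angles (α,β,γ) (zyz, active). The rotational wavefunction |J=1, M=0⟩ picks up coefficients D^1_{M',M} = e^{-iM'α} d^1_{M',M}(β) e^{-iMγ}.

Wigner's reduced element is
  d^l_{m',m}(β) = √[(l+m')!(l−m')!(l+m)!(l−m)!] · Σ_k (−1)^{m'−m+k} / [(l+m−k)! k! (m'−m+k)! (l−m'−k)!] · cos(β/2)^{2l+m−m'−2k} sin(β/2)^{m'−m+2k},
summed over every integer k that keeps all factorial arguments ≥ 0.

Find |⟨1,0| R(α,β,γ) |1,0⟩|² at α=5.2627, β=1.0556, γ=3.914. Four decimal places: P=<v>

Split into d^1_{0,0}(β=1.0556) × two z-phases.
Half-angle: c=0.863917, s=0.503634. N=√(1·1·1·1)=1.000000
k: max(0,(0)−(0))=0 … min(1+(0),1−(0))=1
  k=0: (−1)^0·1.0000/(1)·0.8639^2·0.5036^0 = +0.746353
  k=1: (−1)^1·1.0000/(1)·0.8639^0·0.5036^2 = -0.253647
d^1_{0,0}(1.0556) = +0.746353 -0.253647 = +0.492706
|D^1_{0,0}|² = |d^1_{0,0}(β)|² = (+0.492706)² = 0.242759 (the z-rotation phases have unit modulus)

P=0.2428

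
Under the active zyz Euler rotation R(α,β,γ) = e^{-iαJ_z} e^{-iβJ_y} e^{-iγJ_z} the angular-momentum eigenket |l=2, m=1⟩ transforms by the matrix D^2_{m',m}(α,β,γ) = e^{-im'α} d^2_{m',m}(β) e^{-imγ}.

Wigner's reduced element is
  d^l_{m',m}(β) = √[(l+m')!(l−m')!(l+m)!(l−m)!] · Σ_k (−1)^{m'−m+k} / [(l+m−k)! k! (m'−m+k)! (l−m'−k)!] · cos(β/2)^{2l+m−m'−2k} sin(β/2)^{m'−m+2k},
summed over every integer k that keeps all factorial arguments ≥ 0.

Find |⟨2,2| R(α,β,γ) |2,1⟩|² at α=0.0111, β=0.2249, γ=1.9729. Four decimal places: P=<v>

P=0.0485

D^2_{2,1}(0.0111,0.2249,1.9729) = e^{-i·2·0.0111}·d^2_{2,1}(0.2249)·e^{-i·1·1.9729}. Compute d first:
c=cos(0.2249/2)=0.993684, s=sin(0.2249/2)=0.112213; N=√[24·1·6·1]=12.000000
Admissible k: 0..0 (factorial args all ≥0)
  k=0: (−1)^1·12.0000/(6)·0.9937^3·0.1122^1 = -0.220201
d^2_{2,1}(0.2249) = -0.220201
|D^2_{2,1}|² = |d^2_{2,1}(β)|² = (-0.220201)² = 0.048488 (the z-rotation phases have unit modulus)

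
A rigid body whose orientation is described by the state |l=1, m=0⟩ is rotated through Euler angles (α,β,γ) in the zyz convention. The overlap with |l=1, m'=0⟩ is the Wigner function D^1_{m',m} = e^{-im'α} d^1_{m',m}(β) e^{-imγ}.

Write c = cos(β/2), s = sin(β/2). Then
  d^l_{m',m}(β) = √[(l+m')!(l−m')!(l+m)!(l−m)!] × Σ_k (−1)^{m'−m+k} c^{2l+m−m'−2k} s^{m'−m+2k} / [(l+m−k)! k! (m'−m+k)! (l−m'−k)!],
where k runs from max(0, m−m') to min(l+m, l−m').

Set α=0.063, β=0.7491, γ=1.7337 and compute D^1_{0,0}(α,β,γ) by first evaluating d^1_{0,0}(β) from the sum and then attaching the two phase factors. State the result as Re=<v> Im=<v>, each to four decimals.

Re=0.7323 Im=0.0000

D^1_{0,0}(0.063,0.7491,1.7337) = e^{-i·0·0.063}·d^1_{0,0}(0.7491)·e^{-i·0·1.7337}. Compute d first:
c=cos(0.7491/2)=0.930672, s=sin(0.7491/2)=0.365854; N=√[1·1·1·1]=1.000000
Admissible k: 0..1 (factorial args all ≥0)
  k=0: (−1)^0·1.0000/(1)·0.9307^2·0.3659^0 = +0.866151
  k=1: (−1)^1·1.0000/(1)·0.9307^0·0.3659^2 = -0.133849
d^1_{0,0}(0.7491) = +0.866151 -0.133849 = +0.732302
Attach z-rotation phases: D = e^{-i(0)(0.063)}·(+0.732302)·e^{-i(0)(1.7337)} = +0.732302+0.000000i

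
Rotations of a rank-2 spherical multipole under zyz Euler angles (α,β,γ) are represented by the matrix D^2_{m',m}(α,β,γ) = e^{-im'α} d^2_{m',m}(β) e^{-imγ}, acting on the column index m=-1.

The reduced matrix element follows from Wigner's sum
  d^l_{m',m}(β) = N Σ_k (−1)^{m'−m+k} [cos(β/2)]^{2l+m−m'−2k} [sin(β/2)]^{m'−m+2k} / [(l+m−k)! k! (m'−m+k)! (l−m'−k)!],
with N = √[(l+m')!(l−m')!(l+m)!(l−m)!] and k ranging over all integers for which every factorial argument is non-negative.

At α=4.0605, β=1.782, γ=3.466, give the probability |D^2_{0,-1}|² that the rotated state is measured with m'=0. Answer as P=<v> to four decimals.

P=0.0630

D^2_{0,-1}(4.0605,1.782,3.466) = e^{-i·0·4.0605}·d^2_{0,-1}(1.782)·e^{-i·-1·3.466}. Compute d first:
Half-angle: c=0.628635, s=0.777701. N=√(2·2·1·6)=4.898979
k: max(0,(-1)−(0))=0 … min(2+(-1),2−(0))=1
  k=0: (−1)^1·4.8990/(2)·0.6286^3·0.7777^1 = -0.473242
  k=1: (−1)^2·4.8990/(2)·0.6286^1·0.7777^3 = +0.724288
d^2_{0,-1}(1.782) = -0.473242 +0.724288 = +0.251047
|D^2_{0,-1}|² = |d^2_{0,-1}(β)|² = (+0.251047)² = 0.063024 (the z-rotation phases have unit modulus)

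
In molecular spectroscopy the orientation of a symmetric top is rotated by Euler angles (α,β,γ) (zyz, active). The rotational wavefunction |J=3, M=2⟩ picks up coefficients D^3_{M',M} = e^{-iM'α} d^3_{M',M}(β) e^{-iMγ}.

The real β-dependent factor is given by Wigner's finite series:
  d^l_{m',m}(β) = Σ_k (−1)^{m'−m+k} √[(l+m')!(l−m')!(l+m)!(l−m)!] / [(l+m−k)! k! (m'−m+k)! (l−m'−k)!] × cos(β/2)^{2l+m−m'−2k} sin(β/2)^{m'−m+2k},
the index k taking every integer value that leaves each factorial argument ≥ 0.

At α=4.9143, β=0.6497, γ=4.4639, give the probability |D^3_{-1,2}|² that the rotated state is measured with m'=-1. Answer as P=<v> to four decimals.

P=0.0273

D^3_{-1,2}(4.9143,0.6497,4.4639) = e^{-i·-1·4.9143}·d^3_{-1,2}(0.6497)·e^{-i·2·4.4639}. Compute d first:
c=cos(0.6497/2)=0.947699, s=sin(0.6497/2)=0.319167; N=√[2·24·120·1]=75.894664
The bounds max(0,m−m')=3 and min(l+m,l−m')=4 give 2 terms
  k=3: (−1)^0·75.8947/(12)·0.9477^3·0.3192^3 = +0.175022
  k=4: (−1)^1·75.8947/(24)·0.9477^1·0.3192^5 = -0.009926
d^3_{-1,2}(0.6497) = +0.175022 -0.009926 = +0.165097
|D^3_{-1,2}|² = |d^3_{-1,2}(β)|² = (+0.165097)² = 0.027257 (the z-rotation phases have unit modulus)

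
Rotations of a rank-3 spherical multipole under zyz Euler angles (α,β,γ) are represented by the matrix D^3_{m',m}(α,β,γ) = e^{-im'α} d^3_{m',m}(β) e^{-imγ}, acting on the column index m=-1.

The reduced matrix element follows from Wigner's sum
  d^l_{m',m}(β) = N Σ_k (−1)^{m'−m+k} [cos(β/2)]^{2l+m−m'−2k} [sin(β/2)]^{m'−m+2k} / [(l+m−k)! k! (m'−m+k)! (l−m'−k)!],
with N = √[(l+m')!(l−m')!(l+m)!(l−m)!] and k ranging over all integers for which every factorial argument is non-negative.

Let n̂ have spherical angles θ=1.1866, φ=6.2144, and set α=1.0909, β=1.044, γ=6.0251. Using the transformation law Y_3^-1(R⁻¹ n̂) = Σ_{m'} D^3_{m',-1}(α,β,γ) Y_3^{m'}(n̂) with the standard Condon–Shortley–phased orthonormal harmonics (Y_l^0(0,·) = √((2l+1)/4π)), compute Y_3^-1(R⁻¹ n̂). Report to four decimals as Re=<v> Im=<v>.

Re=0.0080 Im=0.0814

Need the full column D^3_{m',-1} for m'=−3..3 at α=1.0909, β=1.044, γ=6.0251.
cos(β/2)=0.866824, sin(β/2)=0.498615
d^3_{-3,-1}: single k=2 term ⇒ +0.543624;  D = -0.539248+0.068843i
d^3_{-2,-1}: k∈[1..2] ⇒ +0.771648 -0.510643 = +0.261004;  D = -0.090213+0.244918i
d^3_{-1,-1}: k∈[0..2] ⇒ +0.424214 -1.122906 +0.278659 = -0.420033;  D = -0.282597-0.310752i
d^3_{0,-1}: k∈[0..2] ⇒ -0.845298 +0.839073 -0.092544 = -0.098769;  D = -0.095497+0.025209i
d^3_{1,-1}: k∈[0..2] ⇒ +0.842179 -0.371546 +0.015367 = +0.486001;  D = +0.106919-0.474094i
d^3_{2,-1}: k∈[0..1] ⇒ -0.510643 +0.084481 = -0.426163;  D = +0.325478+0.275098i
d^3_{3,-1}: single k=0 term ⇒ +0.179874;  D = -0.166422+0.068252i
Y_3^{m'}(θ=1.1866,φ=6.2144) and Σ D·Y over m':
  (-0.5392+0.0688i)·(+0.3254+0.0681i)  (-0.0902+0.2449i)·(+0.3261+0.0452i)  (-0.2826-0.3108i)·(-0.0889-0.0061i)  (-0.0955+0.0252i)·(-0.3214+0.0000i)  (+0.1069-0.4741i)·(+0.0889-0.0061i)  (+0.3255+0.2751i)·(+0.3261-0.0452i)  (-0.1664+0.0683i)·(-0.3254+0.0681i)
Y_3^-1(R⁻¹ n̂) = +0.007955+0.081392i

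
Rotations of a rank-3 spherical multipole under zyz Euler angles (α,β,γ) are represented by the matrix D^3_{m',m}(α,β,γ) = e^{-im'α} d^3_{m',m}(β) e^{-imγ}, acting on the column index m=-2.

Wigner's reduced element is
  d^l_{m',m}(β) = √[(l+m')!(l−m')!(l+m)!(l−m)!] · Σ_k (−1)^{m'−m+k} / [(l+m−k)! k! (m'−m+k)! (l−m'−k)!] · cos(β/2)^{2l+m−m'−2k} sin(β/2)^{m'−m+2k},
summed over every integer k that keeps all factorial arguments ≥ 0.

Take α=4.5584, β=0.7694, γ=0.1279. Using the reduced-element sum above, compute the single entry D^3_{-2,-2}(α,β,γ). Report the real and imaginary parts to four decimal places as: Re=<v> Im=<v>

First d^3_{-2,-2}(β=0.7694), then the phase factors e^{-i(-2)α} and e^{-i(-2)γ}:
c=cos(0.7694/2)=0.926911, s=sin(0.7694/2)=0.375281; N=√[1·120·1·120]=120.000000
Admissible k: 0..1 (factorial args all ≥0)
  k=0: (−1)^0·120.0000/(120)·0.9269^6·0.3753^0 = +0.634203
  k=1: (−1)^1·120.0000/(24)·0.9269^4·0.3753^2 = -0.519799
d^3_{-2,-2}(0.7694) = +0.634203 -0.519799 = +0.114404
D = (-0.952948+0.303132i)·(+0.114404)·(+0.967461+0.253019i) = -0.114248+0.005967i

Re=-0.1142 Im=0.0060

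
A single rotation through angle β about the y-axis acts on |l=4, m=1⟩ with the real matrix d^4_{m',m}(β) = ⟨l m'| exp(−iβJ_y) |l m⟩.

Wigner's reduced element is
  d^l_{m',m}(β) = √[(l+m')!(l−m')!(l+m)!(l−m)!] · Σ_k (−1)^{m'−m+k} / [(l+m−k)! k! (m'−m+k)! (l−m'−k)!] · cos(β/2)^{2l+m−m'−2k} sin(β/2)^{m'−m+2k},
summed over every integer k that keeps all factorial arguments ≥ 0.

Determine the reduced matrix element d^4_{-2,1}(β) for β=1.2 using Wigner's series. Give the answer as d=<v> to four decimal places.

d^4_{-2,1}(β=1.2) via Wigner's sum:
With c≡cos(β/2)=0.825336 and s≡sin(β/2)=0.564642, N=[2·720·120·6]^{1/2}=1018.233765
The bounds max(0,m−m')=3 and min(l+m,l−m')=5 give 3 terms
  k=3: (−1)^0·1018.2338/(72)·0.8253^5·0.5646^3 = +0.974964
  k=4: (−1)^1·1018.2338/(48)·0.8253^3·0.5646^5 = -0.684488
  k=5: (−1)^2·1018.2338/(240)·0.8253^1·0.5646^7 = +0.064074
d^4_{-2,1}(1.2) = +0.974964 -0.684488 +0.064074 = +0.354550

d=0.3546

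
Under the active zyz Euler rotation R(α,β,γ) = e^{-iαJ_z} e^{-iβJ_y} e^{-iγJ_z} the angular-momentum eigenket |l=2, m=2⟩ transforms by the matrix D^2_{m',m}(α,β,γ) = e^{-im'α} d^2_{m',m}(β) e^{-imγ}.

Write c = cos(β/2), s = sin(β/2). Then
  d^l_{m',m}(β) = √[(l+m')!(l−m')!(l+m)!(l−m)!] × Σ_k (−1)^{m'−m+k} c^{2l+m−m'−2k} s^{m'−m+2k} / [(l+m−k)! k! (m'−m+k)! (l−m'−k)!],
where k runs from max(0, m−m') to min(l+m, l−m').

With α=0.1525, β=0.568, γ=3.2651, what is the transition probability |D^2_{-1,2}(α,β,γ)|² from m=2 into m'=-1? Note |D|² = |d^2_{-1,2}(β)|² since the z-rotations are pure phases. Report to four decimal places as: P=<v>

First d^2_{-1,2}(β=0.568), then the phase factors e^{-i(-1)α} and e^{-i(2)γ}:
c=cos(0.568/2)=0.959942, s=sin(0.568/2)=0.280198; N=√[1·6·24·1]=12.000000
The bounds max(0,m−m')=3 and min(l+m,l−m')=3 give 1 term
  k=3: (−1)^0·12.0000/(6)·0.9599^1·0.2802^3 = +0.042235
d^2_{-1,2}(0.568) = +0.042235
|D^2_{-1,2}|² = |d^2_{-1,2}(β)|² = (+0.042235)² = 0.001784 (the z-rotation phases have unit modulus)

P=0.0018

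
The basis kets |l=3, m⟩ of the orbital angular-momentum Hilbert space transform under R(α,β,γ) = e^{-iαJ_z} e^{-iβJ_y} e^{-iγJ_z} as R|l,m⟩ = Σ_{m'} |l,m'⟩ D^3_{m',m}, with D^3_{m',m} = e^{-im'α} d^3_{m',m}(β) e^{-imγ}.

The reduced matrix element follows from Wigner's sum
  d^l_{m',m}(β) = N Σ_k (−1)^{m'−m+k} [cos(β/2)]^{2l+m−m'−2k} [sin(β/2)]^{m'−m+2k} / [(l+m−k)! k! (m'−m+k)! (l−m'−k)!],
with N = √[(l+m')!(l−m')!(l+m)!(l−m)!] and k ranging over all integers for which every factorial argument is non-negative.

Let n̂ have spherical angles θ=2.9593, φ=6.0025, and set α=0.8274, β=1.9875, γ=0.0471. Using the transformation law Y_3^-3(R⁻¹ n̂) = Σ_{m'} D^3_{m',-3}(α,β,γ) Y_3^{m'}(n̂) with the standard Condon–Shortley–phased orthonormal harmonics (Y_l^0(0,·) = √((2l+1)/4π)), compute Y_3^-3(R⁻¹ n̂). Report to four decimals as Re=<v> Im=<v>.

Re=0.2193 Im=0.1834

Need the full column D^3_{m',-3} for m'=−3..3 at α=0.8274, β=1.9875, γ=0.0471.
cos(β/2)=0.545551, sin(β/2)=0.838078
d^3_{-3,-3}: single k=0 term ⇒ +0.026364;  D = -0.022904+0.013056i
d^3_{-2,-3}: single k=0 term ⇒ -0.099206;  D = +0.022163-0.096698i
d^3_{-1,-3}: single k=0 term ⇒ +0.240966;  D = +0.136476+0.198592i
d^3_{0,-3}: single k=0 term ⇒ -0.427439;  D = -0.423179-0.060196i
d^3_{1,-3}: single k=0 term ⇒ +0.568661;  D = +0.439986-0.360261i
d^3_{2,-3}: single k=0 term ⇒ -0.552500;  D = -0.031639+0.551593i
d^3_{3,-3}: single k=0 term ⇒ +0.346502;  D = -0.241238-0.248732i
Y_3^{m'}(θ=2.9593,φ=6.0025) and Σ D·Y over m':
  (-0.0229+0.0131i)·(+0.0017+0.0019i)  (+0.0222-0.0967i)·(-0.0280-0.0176i)  (+0.1365+0.1986i)·(+0.2159+0.0623i)  (-0.4232-0.0602i)·(-0.6737+0.0000i)  (+0.4400-0.3603i)·(-0.2159+0.0623i)  (-0.0316+0.5516i)·(-0.0280+0.0176i)  (-0.2412-0.2487i)·(-0.0017+0.0019i)
Y_3^-3(R⁻¹ n̂) = +0.219279+0.183389i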